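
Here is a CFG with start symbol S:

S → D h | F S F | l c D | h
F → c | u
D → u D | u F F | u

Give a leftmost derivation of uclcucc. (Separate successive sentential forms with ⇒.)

S ⇒ FSF ⇒ uSF ⇒ uFSFF ⇒ ucSFF ⇒ uclcDFF ⇒ uclcuFF ⇒ uclcucF ⇒ uclcucc

S ⇒ FSF   [S → F S F]
FSF ⇒ uSF   [F → u]
uSF ⇒ uFSFF   [S → F S F]
uFSFF ⇒ ucSFF   [F → c]
ucSFF ⇒ uclcDFF   [S → l c D]
uclcDFF ⇒ uclcuFF   [D → u]
uclcuFF ⇒ uclcucF   [F → c]
uclcucF ⇒ uclcucc   [F → c]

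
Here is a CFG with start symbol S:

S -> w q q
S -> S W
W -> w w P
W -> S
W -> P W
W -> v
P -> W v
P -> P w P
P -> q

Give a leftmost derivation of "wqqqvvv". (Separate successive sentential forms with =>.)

S => SW => SWW => SWWW => wqqWWW => wqqPWWW => wqqqWWW => wqqqvWW => wqqqvvW => wqqqvvv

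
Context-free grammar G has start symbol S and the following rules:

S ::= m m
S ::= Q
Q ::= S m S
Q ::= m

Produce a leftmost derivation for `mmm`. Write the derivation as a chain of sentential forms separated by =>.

S => Q   [S ::= Q]
Q => SmS   [Q ::= S m S]
SmS => QmS   [S ::= Q]
QmS => mmS   [Q ::= m]
mmS => mmQ   [S ::= Q]
mmQ => mmm   [Q ::= m]

S=>Q=>SmS=>QmS=>mmS=>mmQ=>mmm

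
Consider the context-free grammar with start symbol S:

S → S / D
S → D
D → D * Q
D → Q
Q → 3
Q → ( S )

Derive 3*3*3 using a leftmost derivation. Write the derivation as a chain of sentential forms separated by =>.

S => D => D*Q => D*Q*Q => Q*Q*Q => 3*Q*Q => 3*3*Q => 3*3*3

S => D   [S → D]
D => D*Q   [D → D * Q]
D*Q => D*Q*Q   [D → D * Q]
D*Q*Q => Q*Q*Q   [D → Q]
Q*Q*Q => 3*Q*Q   [Q → 3]
3*Q*Q => 3*3*Q   [Q → 3]
3*3*Q => 3*3*3   [Q → 3]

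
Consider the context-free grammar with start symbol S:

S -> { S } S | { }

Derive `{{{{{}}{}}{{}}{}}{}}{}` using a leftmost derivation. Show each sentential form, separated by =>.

S => {S}S => {{S}S}S => {{{S}S}S}S => {{{{S}S}S}S}S => {{{{{}}S}S}S}S => {{{{{}}{}}S}S}S => {{{{{}}{}}{S}S}S}S => {{{{{}}{}}{{}}S}S}S => {{{{{}}{}}{{}}{}}S}S => {{{{{}}{}}{{}}{}}{}}S => {{{{{}}{}}{{}}{}}{}}{}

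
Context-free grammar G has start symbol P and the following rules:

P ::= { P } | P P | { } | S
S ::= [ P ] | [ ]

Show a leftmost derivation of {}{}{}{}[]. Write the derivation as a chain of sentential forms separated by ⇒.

P ⇒ PP ⇒ PPP ⇒ {}PP ⇒ {}PPP ⇒ {}{}PP ⇒ {}{}PPP ⇒ {}{}{}PP ⇒ {}{}{}{}P ⇒ {}{}{}{}S ⇒ {}{}{}{}[]

P ⇒ PP   [P ::= P P]
PP ⇒ PPP   [P ::= P P]
PPP ⇒ {}PP   [P ::= { }]
{}PP ⇒ {}PPP   [P ::= P P]
{}PPP ⇒ {}{}PP   [P ::= { }]
{}{}PP ⇒ {}{}PPP   [P ::= P P]
{}{}PPP ⇒ {}{}{}PP   [P ::= { }]
{}{}{}PP ⇒ {}{}{}{}P   [P ::= { }]
{}{}{}{}P ⇒ {}{}{}{}S   [P ::= S]
{}{}{}{}S ⇒ {}{}{}{}[]   [S ::= [ ]]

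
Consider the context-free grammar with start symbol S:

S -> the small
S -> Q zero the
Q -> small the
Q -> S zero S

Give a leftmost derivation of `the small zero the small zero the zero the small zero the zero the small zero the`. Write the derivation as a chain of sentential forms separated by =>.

S => Q zero the   [S -> Q zero the]
Q zero the => S zero S zero the   [Q -> S zero S]
S zero S zero the => Q zero the zero S zero the   [S -> Q zero the]
Q zero the zero S zero the => S zero S zero the zero S zero the   [Q -> S zero S]
S zero S zero the zero S zero the => Q zero the zero S zero the zero S zero the   [S -> Q zero the]
Q zero the zero S zero the zero S zero the => S zero S zero the zero S zero the zero S zero the   [Q -> S zero S]
S zero S zero the zero S zero the zero S zero the => the small zero S zero the zero S zero the zero S zero the   [S -> the small]
the small zero S zero the zero S zero the zero S zero the => the small zero the small zero the zero S zero the zero S zero the   [S -> the small]
the small zero the small zero the zero S zero the zero S zero the => the small zero the small zero the zero the small zero the zero S zero the   [S -> the small]
the small zero the small zero the zero the small zero the zero S zero the => the small zero the small zero the zero the small zero the zero the small zero the   [S -> the small]

S => Q zero the => S zero S zero the => Q zero the zero S zero the => S zero S zero the zero S zero the => Q zero the zero S zero the zero S zero the => S zero S zero the zero S zero the zero S zero the => the small zero S zero the zero S zero the zero S zero the => the small zero the small zero the zero S zero the zero S zero the => the small zero the small zero the zero the small zero the zero S zero the => the small zero the small zero the zero the small zero the zero the small zero the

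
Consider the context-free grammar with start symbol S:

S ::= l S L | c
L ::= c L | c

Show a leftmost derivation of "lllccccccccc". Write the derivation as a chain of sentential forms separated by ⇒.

S ⇒ lSL   [S ::= l S L]
lSL ⇒ llSLL   [S ::= l S L]
llSLL ⇒ lllSLLL   [S ::= l S L]
lllSLLL ⇒ lllcLLL   [S ::= c]
lllcLLL ⇒ lllccLLL   [L ::= c L]
lllccLLL ⇒ lllcccLLL   [L ::= c L]
lllcccLLL ⇒ lllccccLLL   [L ::= c L]
lllccccLLL ⇒ lllcccccLL   [L ::= c]
lllcccccLL ⇒ lllccccccLL   [L ::= c L]
lllccccccLL ⇒ lllcccccccL   [L ::= c]
lllcccccccL ⇒ lllccccccccL   [L ::= c L]
lllccccccccL ⇒ lllccccccccc   [L ::= c]

S ⇒ lSL ⇒ llSLL ⇒ lllSLLL ⇒ lllcLLL ⇒ lllccLLL ⇒ lllcccLLL ⇒ lllccccLLL ⇒ lllcccccLL ⇒ lllccccccLL ⇒ lllcccccccL ⇒ lllccccccccL ⇒ lllccccccccc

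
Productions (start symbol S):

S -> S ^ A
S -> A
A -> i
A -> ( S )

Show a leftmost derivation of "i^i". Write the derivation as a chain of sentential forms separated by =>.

S => S^A   [S -> S ^ A]
S^A => A^A   [S -> A]
A^A => i^A   [A -> i]
i^A => i^i   [A -> i]

S=>S^A=>A^A=>i^A=>i^i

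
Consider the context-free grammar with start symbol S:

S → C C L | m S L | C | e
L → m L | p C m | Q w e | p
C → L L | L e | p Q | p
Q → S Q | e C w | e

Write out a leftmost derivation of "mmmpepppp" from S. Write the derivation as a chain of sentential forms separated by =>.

S => mSL => mmSLL => mmCCLLL => mmLeCLLL => mmmLeCLLL => mmmpeCLLL => mmmpepLLL => mmmpeppLL => mmmpepppL => mmmpepppp

S => mSL   [S → m S L]
mSL => mmSLL   [S → m S L]
mmSLL => mmCCLLL   [S → C C L]
mmCCLLL => mmLeCLLL   [C → L e]
mmLeCLLL => mmmLeCLLL   [L → m L]
mmmLeCLLL => mmmpeCLLL   [L → p]
mmmpeCLLL => mmmpepLLL   [C → p]
mmmpepLLL => mmmpeppLL   [L → p]
mmmpeppLL => mmmpepppL   [L → p]
mmmpepppL => mmmpepppp   [L → p]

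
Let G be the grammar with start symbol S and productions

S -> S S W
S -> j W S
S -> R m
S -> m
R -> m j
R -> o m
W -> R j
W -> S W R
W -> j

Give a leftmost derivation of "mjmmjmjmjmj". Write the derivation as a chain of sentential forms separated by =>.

S => SSW => SSWSW => SSWSWSW => SSWSWSWSW => RmSWSWSWSW => mjmSWSWSWSW => mjmmWSWSWSW => mjmmjSWSWSW => mjmmjmWSWSW => mjmmjmjSWSW => mjmmjmjmWSW => mjmmjmjmjSW => mjmmjmjmjmW => mjmmjmjmjmj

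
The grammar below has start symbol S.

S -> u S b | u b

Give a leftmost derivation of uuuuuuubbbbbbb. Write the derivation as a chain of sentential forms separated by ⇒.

S ⇒ uSb   [S -> u S b]
uSb ⇒ uuSbb   [S -> u S b]
uuSbb ⇒ uuuSbbb   [S -> u S b]
uuuSbbb ⇒ uuuuSbbbb   [S -> u S b]
uuuuSbbbb ⇒ uuuuuSbbbbb   [S -> u S b]
uuuuuSbbbbb ⇒ uuuuuuSbbbbbb   [S -> u S b]
uuuuuuSbbbbbb ⇒ uuuuuuubbbbbbb   [S -> u b]

S ⇒ uSb ⇒ uuSbb ⇒ uuuSbbb ⇒ uuuuSbbbb ⇒ uuuuuSbbbbb ⇒ uuuuuuSbbbbbb ⇒ uuuuuuubbbbbbb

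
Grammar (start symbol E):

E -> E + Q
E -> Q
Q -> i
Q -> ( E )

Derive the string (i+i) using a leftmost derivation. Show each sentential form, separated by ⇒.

E ⇒ Q ⇒ (E) ⇒ (E+Q) ⇒ (Q+Q) ⇒ (i+Q) ⇒ (i+i)

E ⇒ Q   [E -> Q]
Q ⇒ (E)   [Q -> ( E )]
(E) ⇒ (E+Q)   [E -> E + Q]
(E+Q) ⇒ (Q+Q)   [E -> Q]
(Q+Q) ⇒ (i+Q)   [Q -> i]
(i+Q) ⇒ (i+i)   [Q -> i]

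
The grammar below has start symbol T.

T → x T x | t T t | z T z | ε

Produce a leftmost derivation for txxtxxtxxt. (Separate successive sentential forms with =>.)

T => tTt   [T → t T t]
tTt => txTxt   [T → x T x]
txTxt => txxTxxt   [T → x T x]
txxTxxt => txxtTtxxt   [T → t T t]
txxtTtxxt => txxtxTxtxxt   [T → x T x]
txxtxTxtxxt => txxtxxtxxt   [T → ε]

T => tTt => txTxt => txxTxxt => txxtTtxxt => txxtxTxtxxt => txxtxxtxxt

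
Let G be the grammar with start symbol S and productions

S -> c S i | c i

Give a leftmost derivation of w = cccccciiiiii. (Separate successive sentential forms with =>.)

S => cSi => ccSii => cccSiii => ccccSiiii => cccccSiiiii => cccccciiiiii

S => cSi   [S -> c S i]
cSi => ccSii   [S -> c S i]
ccSii => cccSiii   [S -> c S i]
cccSiii => ccccSiiii   [S -> c S i]
ccccSiiii => cccccSiiiii   [S -> c S i]
cccccSiiiii => cccccciiiiii   [S -> c i]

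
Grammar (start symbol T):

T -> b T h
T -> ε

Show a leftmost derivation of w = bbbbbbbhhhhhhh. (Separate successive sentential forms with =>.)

T=>bTh=>bbThh=>bbbThhh=>bbbbThhhh=>bbbbbThhhhh=>bbbbbbThhhhhh=>bbbbbbbThhhhhhh=>bbbbbbbhhhhhhh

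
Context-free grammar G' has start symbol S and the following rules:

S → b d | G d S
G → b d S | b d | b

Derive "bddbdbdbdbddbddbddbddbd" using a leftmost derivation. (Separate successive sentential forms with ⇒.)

S ⇒ GdS ⇒ bddS ⇒ bddGdS ⇒ bddbdSdS ⇒ bddbdGdSdS ⇒ bddbdbdSdSdS ⇒ bddbdbdGdSdSdS ⇒ bddbdbdbdSdSdSdS ⇒ bddbdbdbdGdSdSdSdS ⇒ bddbdbdbdbddSdSdSdS ⇒ bddbdbdbdbddbddSdSdS ⇒ bddbdbdbdbddbddbddSdS ⇒ bddbdbdbdbddbddbddbddS ⇒ bddbdbdbdbddbddbddbddbd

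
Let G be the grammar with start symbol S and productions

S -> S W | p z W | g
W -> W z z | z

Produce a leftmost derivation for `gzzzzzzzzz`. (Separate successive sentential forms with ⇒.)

S ⇒ SW ⇒ SWW ⇒ SWWW ⇒ gWWW ⇒ gWzzWW ⇒ gWzzzzWW ⇒ gWzzzzzzWW ⇒ gzzzzzzzWW ⇒ gzzzzzzzzW ⇒ gzzzzzzzzz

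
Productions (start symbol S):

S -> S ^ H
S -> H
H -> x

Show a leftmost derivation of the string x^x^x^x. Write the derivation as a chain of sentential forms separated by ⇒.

S ⇒ S^H ⇒ S^H^H ⇒ S^H^H^H ⇒ H^H^H^H ⇒ x^H^H^H ⇒ x^x^H^H ⇒ x^x^x^H ⇒ x^x^x^x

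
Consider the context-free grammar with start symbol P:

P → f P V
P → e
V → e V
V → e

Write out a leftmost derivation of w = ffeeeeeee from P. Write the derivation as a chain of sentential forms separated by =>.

P=>fPV=>ffPVV=>ffeVV=>ffeeV=>ffeeeV=>ffeeeeV=>ffeeeeeV=>ffeeeeeeV=>ffeeeeeee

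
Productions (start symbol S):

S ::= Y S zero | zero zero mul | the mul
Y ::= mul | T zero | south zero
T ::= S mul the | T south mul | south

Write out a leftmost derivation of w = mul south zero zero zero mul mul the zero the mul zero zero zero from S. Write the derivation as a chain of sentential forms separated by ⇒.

S ⇒ Y S zero ⇒ mul S zero ⇒ mul Y S zero zero ⇒ mul south zero S zero zero ⇒ mul south zero Y S zero zero zero ⇒ mul south zero T zero S zero zero zero ⇒ mul south zero S mul the zero S zero zero zero ⇒ mul south zero zero zero mul mul the zero S zero zero zero ⇒ mul south zero zero zero mul mul the zero the mul zero zero zero

S ⇒ Y S zero   [S ::= Y S zero]
Y S zero ⇒ mul S zero   [Y ::= mul]
mul S zero ⇒ mul Y S zero zero   [S ::= Y S zero]
mul Y S zero zero ⇒ mul south zero S zero zero   [Y ::= south zero]
mul south zero S zero zero ⇒ mul south zero Y S zero zero zero   [S ::= Y S zero]
mul south zero Y S zero zero zero ⇒ mul south zero T zero S zero zero zero   [Y ::= T zero]
mul south zero T zero S zero zero zero ⇒ mul south zero S mul the zero S zero zero zero   [T ::= S mul the]
mul south zero S mul the zero S zero zero zero ⇒ mul south zero zero zero mul mul the zero S zero zero zero   [S ::= zero zero mul]
mul south zero zero zero mul mul the zero S zero zero zero ⇒ mul south zero zero zero mul mul the zero the mul zero zero zero   [S ::= the mul]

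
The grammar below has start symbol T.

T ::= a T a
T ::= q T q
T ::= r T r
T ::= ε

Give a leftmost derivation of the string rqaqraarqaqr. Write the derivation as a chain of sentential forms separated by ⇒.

T ⇒ rTr   [T ::= r T r]
rTr ⇒ rqTqr   [T ::= q T q]
rqTqr ⇒ rqaTaqr   [T ::= a T a]
rqaTaqr ⇒ rqaqTqaqr   [T ::= q T q]
rqaqTqaqr ⇒ rqaqrTrqaqr   [T ::= r T r]
rqaqrTrqaqr ⇒ rqaqraTarqaqr   [T ::= a T a]
rqaqraTarqaqr ⇒ rqaqraarqaqr   [T ::= ε]

T ⇒ rTr ⇒ rqTqr ⇒ rqaTaqr ⇒ rqaqTqaqr ⇒ rqaqrTrqaqr ⇒ rqaqraTarqaqr ⇒ rqaqraarqaqr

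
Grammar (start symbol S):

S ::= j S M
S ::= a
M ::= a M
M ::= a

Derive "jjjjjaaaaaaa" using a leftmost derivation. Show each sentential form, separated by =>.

S => jSM => jjSMM => jjjSMMM => jjjjSMMMM => jjjjjSMMMMM => jjjjjaMMMMM => jjjjjaaMMMMM => jjjjjaaaMMMM => jjjjjaaaaMMM => jjjjjaaaaaMM => jjjjjaaaaaaM => jjjjjaaaaaaa

S => jSM   [S ::= j S M]
jSM => jjSMM   [S ::= j S M]
jjSMM => jjjSMMM   [S ::= j S M]
jjjSMMM => jjjjSMMMM   [S ::= j S M]
jjjjSMMMM => jjjjjSMMMMM   [S ::= j S M]
jjjjjSMMMMM => jjjjjaMMMMM   [S ::= a]
jjjjjaMMMMM => jjjjjaaMMMMM   [M ::= a M]
jjjjjaaMMMMM => jjjjjaaaMMMM   [M ::= a]
jjjjjaaaMMMM => jjjjjaaaaMMM   [M ::= a]
jjjjjaaaaMMM => jjjjjaaaaaMM   [M ::= a]
jjjjjaaaaaMM => jjjjjaaaaaaM   [M ::= a]
jjjjjaaaaaaM => jjjjjaaaaaaa   [M ::= a]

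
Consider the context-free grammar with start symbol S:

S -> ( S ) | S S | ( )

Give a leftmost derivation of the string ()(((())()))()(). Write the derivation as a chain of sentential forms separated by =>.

S => SS => SSS => SSSS => ()SSS => ()(S)SS => ()((S))SS => ()((SS))SS => ()(((S)S))SS => ()(((())S))SS => ()(((())()))SS => ()(((())()))()S => ()(((())()))()()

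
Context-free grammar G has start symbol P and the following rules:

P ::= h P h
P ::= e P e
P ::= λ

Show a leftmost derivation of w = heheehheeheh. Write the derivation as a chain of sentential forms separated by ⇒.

P ⇒ hPh   [P ::= h P h]
hPh ⇒ hePeh   [P ::= e P e]
hePeh ⇒ hehPheh   [P ::= h P h]
hehPheh ⇒ hehePeheh   [P ::= e P e]
hehePeheh ⇒ heheePeeheh   [P ::= e P e]
heheePeeheh ⇒ heheehPheeheh   [P ::= h P h]
heheehPheeheh ⇒ heheehheeheh   [P ::= λ]

P ⇒ hPh ⇒ hePeh ⇒ hehPheh ⇒ hehePeheh ⇒ heheePeeheh ⇒ heheehPheeheh ⇒ heheehheeheh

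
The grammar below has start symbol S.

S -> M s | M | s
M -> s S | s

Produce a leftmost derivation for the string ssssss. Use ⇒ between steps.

S ⇒ M   [S -> M]
M ⇒ sS   [M -> s S]
sS ⇒ sM   [S -> M]
sM ⇒ ssS   [M -> s S]
ssS ⇒ ssM   [S -> M]
ssM ⇒ sssS   [M -> s S]
sssS ⇒ sssMs   [S -> M s]
sssMs ⇒ ssssSs   [M -> s S]
ssssSs ⇒ ssssss   [S -> s]

S ⇒ M ⇒ sS ⇒ sM ⇒ ssS ⇒ ssM ⇒ sssS ⇒ sssMs ⇒ ssssSs ⇒ ssssss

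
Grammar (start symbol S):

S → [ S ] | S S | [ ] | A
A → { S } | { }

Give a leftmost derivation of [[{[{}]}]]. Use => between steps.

S=>[S]=>[[S]]=>[[A]]=>[[{S}]]=>[[{[S]}]]=>[[{[A]}]]=>[[{[{}]}]]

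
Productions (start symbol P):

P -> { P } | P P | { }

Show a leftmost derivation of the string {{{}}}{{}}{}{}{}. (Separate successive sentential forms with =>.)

P=>PP=>{P}P=>{{P}}P=>{{{}}}P=>{{{}}}PP=>{{{}}}{P}P=>{{{}}}{{}}P=>{{{}}}{{}}PP=>{{{}}}{{}}PPP=>{{{}}}{{}}{}PP=>{{{}}}{{}}{}{}P=>{{{}}}{{}}{}{}{}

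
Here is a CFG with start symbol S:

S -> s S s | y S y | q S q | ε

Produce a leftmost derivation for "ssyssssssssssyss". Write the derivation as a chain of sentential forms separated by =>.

S => sSs   [S -> s S s]
sSs => ssSss   [S -> s S s]
ssSss => ssySyss   [S -> y S y]
ssySyss => ssysSsyss   [S -> s S s]
ssysSsyss => ssyssSssyss   [S -> s S s]
ssyssSssyss => ssysssSsssyss   [S -> s S s]
ssysssSsssyss => ssyssssSssssyss   [S -> s S s]
ssyssssSssssyss => ssysssssSsssssyss   [S -> s S s]
ssysssssSsssssyss => ssyssssssssssyss   [S -> ε]

S=>sSs=>ssSss=>ssySyss=>ssysSsyss=>ssyssSssyss=>ssysssSsssyss=>ssyssssSssssyss=>ssysssssSsssssyss=>ssyssssssssssyss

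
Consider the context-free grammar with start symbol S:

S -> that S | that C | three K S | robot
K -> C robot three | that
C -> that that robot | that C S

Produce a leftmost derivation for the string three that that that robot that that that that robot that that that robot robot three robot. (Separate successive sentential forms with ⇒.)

S ⇒ three K S ⇒ three C robot three S ⇒ three that C S robot three S ⇒ three that that that robot S robot three S ⇒ three that that that robot that C robot three S ⇒ three that that that robot that that C S robot three S ⇒ three that that that robot that that that that robot S robot three S ⇒ three that that that robot that that that that robot that C robot three S ⇒ three that that that robot that that that that robot that that that robot robot three S ⇒ three that that that robot that that that that robot that that that robot robot three robot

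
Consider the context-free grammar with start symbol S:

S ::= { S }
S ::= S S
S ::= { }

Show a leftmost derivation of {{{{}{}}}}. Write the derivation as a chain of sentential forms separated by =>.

S => {S} => {{S}} => {{{S}}} => {{{SS}}} => {{{{}S}}} => {{{{}{}}}}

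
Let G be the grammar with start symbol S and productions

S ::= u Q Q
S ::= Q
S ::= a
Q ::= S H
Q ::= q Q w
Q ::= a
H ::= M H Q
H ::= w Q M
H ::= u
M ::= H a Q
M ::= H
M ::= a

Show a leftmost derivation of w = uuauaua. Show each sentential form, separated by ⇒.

S⇒uQQ⇒uSHQ⇒uuQQHQ⇒uuSHQHQ⇒uuaHQHQ⇒uuauQHQ⇒uuauaHQ⇒uuauauQ⇒uuauaua

S ⇒ uQQ   [S ::= u Q Q]
uQQ ⇒ uSHQ   [Q ::= S H]
uSHQ ⇒ uuQQHQ   [S ::= u Q Q]
uuQQHQ ⇒ uuSHQHQ   [Q ::= S H]
uuSHQHQ ⇒ uuaHQHQ   [S ::= a]
uuaHQHQ ⇒ uuauQHQ   [H ::= u]
uuauQHQ ⇒ uuauaHQ   [Q ::= a]
uuauaHQ ⇒ uuauauQ   [H ::= u]
uuauauQ ⇒ uuauaua   [Q ::= a]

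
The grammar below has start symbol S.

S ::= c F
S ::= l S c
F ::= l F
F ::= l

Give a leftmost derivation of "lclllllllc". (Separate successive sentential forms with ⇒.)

S ⇒ lSc ⇒ lcFc ⇒ lclFc ⇒ lcllFc ⇒ lclllFc ⇒ lcllllFc ⇒ lclllllFc ⇒ lcllllllFc ⇒ lclllllllc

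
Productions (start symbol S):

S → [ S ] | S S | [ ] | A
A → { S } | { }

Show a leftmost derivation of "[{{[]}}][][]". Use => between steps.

S => SS   [S → S S]
SS => [S]S   [S → [ S ]]
[S]S => [A]S   [S → A]
[A]S => [{S}]S   [A → { S }]
[{S}]S => [{A}]S   [S → A]
[{A}]S => [{{S}}]S   [A → { S }]
[{{S}}]S => [{{[]}}]S   [S → [ ]]
[{{[]}}]S => [{{[]}}]SS   [S → S S]
[{{[]}}]SS => [{{[]}}][]S   [S → [ ]]
[{{[]}}][]S => [{{[]}}][][]   [S → [ ]]

S => SS => [S]S => [A]S => [{S}]S => [{A}]S => [{{S}}]S => [{{[]}}]S => [{{[]}}]SS => [{{[]}}][]S => [{{[]}}][][]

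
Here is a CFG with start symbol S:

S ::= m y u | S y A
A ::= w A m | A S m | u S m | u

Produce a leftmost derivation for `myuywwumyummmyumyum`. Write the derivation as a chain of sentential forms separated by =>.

S => SyA   [S ::= S y A]
SyA => SyAyA   [S ::= S y A]
SyAyA => myuyAyA   [S ::= m y u]
myuyAyA => myuywAmyA   [A ::= w A m]
myuywAmyA => myuywwAmmyA   [A ::= w A m]
myuywwAmmyA => myuywwASmmmyA   [A ::= A S m]
myuywwASmmmyA => myuywwuSmmmyA   [A ::= u]
myuywwuSmmmyA => myuywwumyummmyA   [S ::= m y u]
myuywwumyummmyA => myuywwumyummmyuSm   [A ::= u S m]
myuywwumyummmyuSm => myuywwumyummmyumyum   [S ::= m y u]

S=>SyA=>SyAyA=>myuyAyA=>myuywAmyA=>myuywwAmmyA=>myuywwASmmmyA=>myuywwuSmmmyA=>myuywwumyummmyA=>myuywwumyummmyuSm=>myuywwumyummmyumyum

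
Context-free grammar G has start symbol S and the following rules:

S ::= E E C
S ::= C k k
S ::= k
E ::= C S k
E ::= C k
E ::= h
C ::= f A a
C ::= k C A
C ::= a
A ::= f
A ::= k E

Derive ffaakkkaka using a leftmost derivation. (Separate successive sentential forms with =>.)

S => EEC => CSkEC => fAaSkEC => ffaSkEC => ffaCkkkEC => ffaakkkEC => ffaakkkCkC => ffaakkkakC => ffaakkkaka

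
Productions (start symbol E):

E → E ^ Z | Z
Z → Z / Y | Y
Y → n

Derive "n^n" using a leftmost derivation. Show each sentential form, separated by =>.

E=>E^Z=>Z^Z=>Y^Z=>n^Z=>n^Y=>n^n

E => E^Z   [E → E ^ Z]
E^Z => Z^Z   [E → Z]
Z^Z => Y^Z   [Z → Y]
Y^Z => n^Z   [Y → n]
n^Z => n^Y   [Z → Y]
n^Y => n^n   [Y → n]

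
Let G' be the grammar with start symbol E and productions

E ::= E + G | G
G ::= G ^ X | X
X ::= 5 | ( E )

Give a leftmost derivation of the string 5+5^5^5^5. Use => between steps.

E => E+G   [E ::= E + G]
E+G => G+G   [E ::= G]
G+G => X+G   [G ::= X]
X+G => 5+G   [X ::= 5]
5+G => 5+G^X   [G ::= G ^ X]
5+G^X => 5+G^X^X   [G ::= G ^ X]
5+G^X^X => 5+G^X^X^X   [G ::= G ^ X]
5+G^X^X^X => 5+X^X^X^X   [G ::= X]
5+X^X^X^X => 5+5^X^X^X   [X ::= 5]
5+5^X^X^X => 5+5^5^X^X   [X ::= 5]
5+5^5^X^X => 5+5^5^5^X   [X ::= 5]
5+5^5^5^X => 5+5^5^5^5   [X ::= 5]

E=>E+G=>G+G=>X+G=>5+G=>5+G^X=>5+G^X^X=>5+G^X^X^X=>5+X^X^X^X=>5+5^X^X^X=>5+5^5^X^X=>5+5^5^5^X=>5+5^5^5^5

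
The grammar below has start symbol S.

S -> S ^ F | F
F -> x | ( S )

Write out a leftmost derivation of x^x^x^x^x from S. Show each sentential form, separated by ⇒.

S ⇒ S^F   [S -> S ^ F]
S^F ⇒ S^F^F   [S -> S ^ F]
S^F^F ⇒ S^F^F^F   [S -> S ^ F]
S^F^F^F ⇒ S^F^F^F^F   [S -> S ^ F]
S^F^F^F^F ⇒ F^F^F^F^F   [S -> F]
F^F^F^F^F ⇒ x^F^F^F^F   [F -> x]
x^F^F^F^F ⇒ x^x^F^F^F   [F -> x]
x^x^F^F^F ⇒ x^x^x^F^F   [F -> x]
x^x^x^F^F ⇒ x^x^x^x^F   [F -> x]
x^x^x^x^F ⇒ x^x^x^x^x   [F -> x]

S ⇒ S^F ⇒ S^F^F ⇒ S^F^F^F ⇒ S^F^F^F^F ⇒ F^F^F^F^F ⇒ x^F^F^F^F ⇒ x^x^F^F^F ⇒ x^x^x^F^F ⇒ x^x^x^x^F ⇒ x^x^x^x^x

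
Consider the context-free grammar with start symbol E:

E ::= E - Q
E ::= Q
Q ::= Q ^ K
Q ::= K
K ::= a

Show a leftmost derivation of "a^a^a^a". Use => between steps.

E => Q => Q^K => Q^K^K => Q^K^K^K => K^K^K^K => a^K^K^K => a^a^K^K => a^a^a^K => a^a^a^a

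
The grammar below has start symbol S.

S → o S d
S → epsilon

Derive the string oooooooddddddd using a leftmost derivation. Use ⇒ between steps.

S ⇒ oSd   [S → o S d]
oSd ⇒ ooSdd   [S → o S d]
ooSdd ⇒ oooSddd   [S → o S d]
oooSddd ⇒ ooooSdddd   [S → o S d]
ooooSdddd ⇒ oooooSddddd   [S → o S d]
oooooSddddd ⇒ ooooooSdddddd   [S → o S d]
ooooooSdddddd ⇒ oooooooSddddddd   [S → o S d]
oooooooSddddddd ⇒ oooooooddddddd   [S → epsilon]

S⇒oSd⇒ooSdd⇒oooSddd⇒ooooSdddd⇒oooooSddddd⇒ooooooSdddddd⇒oooooooSddddddd⇒oooooooddddddd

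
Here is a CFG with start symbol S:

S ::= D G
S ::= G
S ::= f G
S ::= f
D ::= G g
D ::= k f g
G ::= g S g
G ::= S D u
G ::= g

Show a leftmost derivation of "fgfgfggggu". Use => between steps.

S => G => SDu => fDu => fGgu => fgSggu => fgfGggu => fgfgSgggu => fgfgfGgggu => fgfgfggggu

S => G   [S ::= G]
G => SDu   [G ::= S D u]
SDu => fDu   [S ::= f]
fDu => fGgu   [D ::= G g]
fGgu => fgSggu   [G ::= g S g]
fgSggu => fgfGggu   [S ::= f G]
fgfGggu => fgfgSgggu   [G ::= g S g]
fgfgSgggu => fgfgfGgggu   [S ::= f G]
fgfgfGgggu => fgfgfggggu   [G ::= g]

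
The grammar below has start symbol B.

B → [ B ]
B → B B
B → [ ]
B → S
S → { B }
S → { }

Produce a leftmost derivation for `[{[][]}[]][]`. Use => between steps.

B => BB => [B]B => [BB]B => [SB]B => [{B}B]B => [{BB}B]B => [{[]B}B]B => [{[][]}B]B => [{[][]}[]]B => [{[][]}[]][]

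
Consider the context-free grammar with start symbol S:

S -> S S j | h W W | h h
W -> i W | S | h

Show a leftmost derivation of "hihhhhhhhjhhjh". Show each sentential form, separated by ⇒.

S ⇒ hWW ⇒ hiWW ⇒ hiSW ⇒ hiSSjW ⇒ hiSSjSjW ⇒ hihWWSjSjW ⇒ hihSWSjSjW ⇒ hihhWWWSjSjW ⇒ hihhhWWSjSjW ⇒ hihhhhWSjSjW ⇒ hihhhhhSjSjW ⇒ hihhhhhhhjSjW ⇒ hihhhhhhhjhhjW ⇒ hihhhhhhhjhhjh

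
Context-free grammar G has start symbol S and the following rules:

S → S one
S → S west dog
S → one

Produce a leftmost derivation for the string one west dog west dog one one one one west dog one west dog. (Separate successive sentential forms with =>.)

S => S west dog => S one west dog => S west dog one west dog => S one west dog one west dog => S one one west dog one west dog => S one one one west dog one west dog => S one one one one west dog one west dog => S west dog one one one one west dog one west dog => S west dog west dog one one one one west dog one west dog => one west dog west dog one one one one west dog one west dog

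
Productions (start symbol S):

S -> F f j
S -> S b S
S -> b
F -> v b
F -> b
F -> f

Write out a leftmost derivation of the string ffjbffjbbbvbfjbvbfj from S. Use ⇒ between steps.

S ⇒ SbS ⇒ SbSbS ⇒ SbSbSbS ⇒ FfjbSbSbS ⇒ ffjbSbSbS ⇒ ffjbSbSbSbS ⇒ ffjbFfjbSbSbS ⇒ ffjbffjbSbSbS ⇒ ffjbffjbbbSbS ⇒ ffjbffjbbbFfjbS ⇒ ffjbffjbbbvbfjbS ⇒ ffjbffjbbbvbfjbFfj ⇒ ffjbffjbbbvbfjbvbfj

S ⇒ SbS   [S -> S b S]
SbS ⇒ SbSbS   [S -> S b S]
SbSbS ⇒ SbSbSbS   [S -> S b S]
SbSbSbS ⇒ FfjbSbSbS   [S -> F f j]
FfjbSbSbS ⇒ ffjbSbSbS   [F -> f]
ffjbSbSbS ⇒ ffjbSbSbSbS   [S -> S b S]
ffjbSbSbSbS ⇒ ffjbFfjbSbSbS   [S -> F f j]
ffjbFfjbSbSbS ⇒ ffjbffjbSbSbS   [F -> f]
ffjbffjbSbSbS ⇒ ffjbffjbbbSbS   [S -> b]
ffjbffjbbbSbS ⇒ ffjbffjbbbFfjbS   [S -> F f j]
ffjbffjbbbFfjbS ⇒ ffjbffjbbbvbfjbS   [F -> v b]
ffjbffjbbbvbfjbS ⇒ ffjbffjbbbvbfjbFfj   [S -> F f j]
ffjbffjbbbvbfjbFfj ⇒ ffjbffjbbbvbfjbvbfj   [F -> v b]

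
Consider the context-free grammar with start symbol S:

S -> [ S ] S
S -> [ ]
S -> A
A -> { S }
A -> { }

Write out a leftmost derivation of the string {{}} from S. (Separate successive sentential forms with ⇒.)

S ⇒ A ⇒ {S} ⇒ {A} ⇒ {{}}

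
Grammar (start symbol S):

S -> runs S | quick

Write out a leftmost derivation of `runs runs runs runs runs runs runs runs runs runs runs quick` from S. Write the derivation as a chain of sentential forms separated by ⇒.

S ⇒ runs S ⇒ runs runs S ⇒ runs runs runs S ⇒ runs runs runs runs S ⇒ runs runs runs runs runs S ⇒ runs runs runs runs runs runs S ⇒ runs runs runs runs runs runs runs S ⇒ runs runs runs runs runs runs runs runs S ⇒ runs runs runs runs runs runs runs runs runs S ⇒ runs runs runs runs runs runs runs runs runs runs S ⇒ runs runs runs runs runs runs runs runs runs runs runs S ⇒ runs runs runs runs runs runs runs runs runs runs runs quick

S ⇒ runs S   [S -> runs S]
runs S ⇒ runs runs S   [S -> runs S]
runs runs S ⇒ runs runs runs S   [S -> runs S]
runs runs runs S ⇒ runs runs runs runs S   [S -> runs S]
runs runs runs runs S ⇒ runs runs runs runs runs S   [S -> runs S]
runs runs runs runs runs S ⇒ runs runs runs runs runs runs S   [S -> runs S]
runs runs runs runs runs runs S ⇒ runs runs runs runs runs runs runs S   [S -> runs S]
runs runs runs runs runs runs runs S ⇒ runs runs runs runs runs runs runs runs S   [S -> runs S]
runs runs runs runs runs runs runs runs S ⇒ runs runs runs runs runs runs runs runs runs S   [S -> runs S]
runs runs runs runs runs runs runs runs runs S ⇒ runs runs runs runs runs runs runs runs runs runs S   [S -> runs S]
runs runs runs runs runs runs runs runs runs runs S ⇒ runs runs runs runs runs runs runs runs runs runs runs S   [S -> runs S]
runs runs runs runs runs runs runs runs runs runs runs S ⇒ runs runs runs runs runs runs runs runs runs runs runs quick   [S -> quick]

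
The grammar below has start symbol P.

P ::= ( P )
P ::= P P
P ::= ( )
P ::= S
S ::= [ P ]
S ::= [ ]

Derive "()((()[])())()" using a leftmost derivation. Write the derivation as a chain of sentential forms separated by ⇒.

P ⇒ PP   [P ::= P P]
PP ⇒ ()P   [P ::= ( )]
()P ⇒ ()PP   [P ::= P P]
()PP ⇒ ()(P)P   [P ::= ( P )]
()(P)P ⇒ ()(PP)P   [P ::= P P]
()(PP)P ⇒ ()((P)P)P   [P ::= ( P )]
()((P)P)P ⇒ ()((PP)P)P   [P ::= P P]
()((PP)P)P ⇒ ()((()P)P)P   [P ::= ( )]
()((()P)P)P ⇒ ()((()S)P)P   [P ::= S]
()((()S)P)P ⇒ ()((()[])P)P   [S ::= [ ]]
()((()[])P)P ⇒ ()((()[])())P   [P ::= ( )]
()((()[])())P ⇒ ()((()[])())()   [P ::= ( )]

P ⇒ PP ⇒ ()P ⇒ ()PP ⇒ ()(P)P ⇒ ()(PP)P ⇒ ()((P)P)P ⇒ ()((PP)P)P ⇒ ()((()P)P)P ⇒ ()((()S)P)P ⇒ ()((()[])P)P ⇒ ()((()[])())P ⇒ ()((()[])())()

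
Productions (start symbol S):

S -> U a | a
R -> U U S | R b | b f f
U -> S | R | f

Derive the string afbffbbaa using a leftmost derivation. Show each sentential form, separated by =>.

S => Ua => Ra => UUSa => SUSa => aUSa => afSa => afUaa => afRaa => afRbaa => afRbbaa => afbffbbaa

S => Ua   [S -> U a]
Ua => Ra   [U -> R]
Ra => UUSa   [R -> U U S]
UUSa => SUSa   [U -> S]
SUSa => aUSa   [S -> a]
aUSa => afSa   [U -> f]
afSa => afUaa   [S -> U a]
afUaa => afRaa   [U -> R]
afRaa => afRbaa   [R -> R b]
afRbaa => afRbbaa   [R -> R b]
afRbbaa => afbffbbaa   [R -> b f f]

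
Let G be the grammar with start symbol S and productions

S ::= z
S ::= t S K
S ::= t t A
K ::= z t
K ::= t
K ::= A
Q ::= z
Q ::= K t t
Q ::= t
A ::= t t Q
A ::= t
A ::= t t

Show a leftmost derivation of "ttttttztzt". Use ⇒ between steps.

S ⇒ tSK   [S ::= t S K]
tSK ⇒ ttSKK   [S ::= t S K]
ttSKK ⇒ ttttAKK   [S ::= t t A]
ttttAKK ⇒ ttttttKK   [A ::= t t]
ttttttKK ⇒ ttttttztK   [K ::= z t]
ttttttztK ⇒ ttttttztzt   [K ::= z t]

S⇒tSK⇒ttSKK⇒ttttAKK⇒ttttttKK⇒ttttttztK⇒ttttttztzt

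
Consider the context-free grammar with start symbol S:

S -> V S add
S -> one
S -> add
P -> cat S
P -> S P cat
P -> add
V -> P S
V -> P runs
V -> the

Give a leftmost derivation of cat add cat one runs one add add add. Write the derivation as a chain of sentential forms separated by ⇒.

S ⇒ V S add ⇒ P S S add ⇒ cat S S S add ⇒ cat add S S add ⇒ cat add V S add S add ⇒ cat add P runs S add S add ⇒ cat add cat S runs S add S add ⇒ cat add cat one runs S add S add ⇒ cat add cat one runs one add S add ⇒ cat add cat one runs one add add add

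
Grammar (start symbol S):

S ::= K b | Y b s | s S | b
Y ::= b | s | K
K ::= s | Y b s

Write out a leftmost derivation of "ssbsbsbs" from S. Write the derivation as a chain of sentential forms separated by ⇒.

S⇒sS⇒sYbs⇒sKbs⇒sYbsbs⇒sKbsbs⇒sYbsbsbs⇒sKbsbsbs⇒ssbsbsbs

S ⇒ sS   [S ::= s S]
sS ⇒ sYbs   [S ::= Y b s]
sYbs ⇒ sKbs   [Y ::= K]
sKbs ⇒ sYbsbs   [K ::= Y b s]
sYbsbs ⇒ sKbsbs   [Y ::= K]
sKbsbs ⇒ sYbsbsbs   [K ::= Y b s]
sYbsbsbs ⇒ sKbsbsbs   [Y ::= K]
sKbsbsbs ⇒ ssbsbsbs   [K ::= s]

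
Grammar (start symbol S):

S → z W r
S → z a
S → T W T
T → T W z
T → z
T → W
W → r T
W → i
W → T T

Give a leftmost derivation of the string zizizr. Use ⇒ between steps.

S ⇒ zWr   [S → z W r]
zWr ⇒ zTTr   [W → T T]
zTTr ⇒ zWTr   [T → W]
zWTr ⇒ ziTr   [W → i]
ziTr ⇒ ziWr   [T → W]
ziWr ⇒ ziTTr   [W → T T]
ziTTr ⇒ ziWTr   [T → W]
ziWTr ⇒ ziTTTr   [W → T T]
ziTTTr ⇒ zizTTr   [T → z]
zizTTr ⇒ zizWTr   [T → W]
zizWTr ⇒ ziziTr   [W → i]
ziziTr ⇒ zizizr   [T → z]

S⇒zWr⇒zTTr⇒zWTr⇒ziTr⇒ziWr⇒ziTTr⇒ziWTr⇒ziTTTr⇒zizTTr⇒zizWTr⇒ziziTr⇒zizizr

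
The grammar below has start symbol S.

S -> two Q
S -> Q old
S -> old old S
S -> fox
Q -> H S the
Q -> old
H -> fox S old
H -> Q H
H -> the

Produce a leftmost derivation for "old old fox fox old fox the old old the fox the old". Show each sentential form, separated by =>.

S => old old S => old old Q old => old old H S the old => old old Q H S the old => old old H S the H S the old => old old fox S old S the H S the old => old old fox fox old S the H S the old => old old fox fox old fox the H S the old => old old fox fox old fox the Q H S the old => old old fox fox old fox the old H S the old => old old fox fox old fox the old Q H S the old => old old fox fox old fox the old old H S the old => old old fox fox old fox the old old the S the old => old old fox fox old fox the old old the fox the old

S => old old S   [S -> old old S]
old old S => old old Q old   [S -> Q old]
old old Q old => old old H S the old   [Q -> H S the]
old old H S the old => old old Q H S the old   [H -> Q H]
old old Q H S the old => old old H S the H S the old   [Q -> H S the]
old old H S the H S the old => old old fox S old S the H S the old   [H -> fox S old]
old old fox S old S the H S the old => old old fox fox old S the H S the old   [S -> fox]
old old fox fox old S the H S the old => old old fox fox old fox the H S the old   [S -> fox]
old old fox fox old fox the H S the old => old old fox fox old fox the Q H S the old   [H -> Q H]
old old fox fox old fox the Q H S the old => old old fox fox old fox the old H S the old   [Q -> old]
old old fox fox old fox the old H S the old => old old fox fox old fox the old Q H S the old   [H -> Q H]
old old fox fox old fox the old Q H S the old => old old fox fox old fox the old old H S the old   [Q -> old]
old old fox fox old fox the old old H S the old => old old fox fox old fox the old old the S the old   [H -> the]
old old fox fox old fox the old old the S the old => old old fox fox old fox the old old the fox the old   [S -> fox]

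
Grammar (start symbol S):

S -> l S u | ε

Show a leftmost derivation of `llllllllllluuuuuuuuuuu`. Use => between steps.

S => lSu   [S -> l S u]
lSu => llSuu   [S -> l S u]
llSuu => lllSuuu   [S -> l S u]
lllSuuu => llllSuuuu   [S -> l S u]
llllSuuuu => lllllSuuuuu   [S -> l S u]
lllllSuuuuu => llllllSuuuuuu   [S -> l S u]
llllllSuuuuuu => lllllllSuuuuuuu   [S -> l S u]
lllllllSuuuuuuu => llllllllSuuuuuuuu   [S -> l S u]
llllllllSuuuuuuuu => lllllllllSuuuuuuuuu   [S -> l S u]
lllllllllSuuuuuuuuu => llllllllllSuuuuuuuuuu   [S -> l S u]
llllllllllSuuuuuuuuuu => lllllllllllSuuuuuuuuuuu   [S -> l S u]
lllllllllllSuuuuuuuuuuu => llllllllllluuuuuuuuuuu   [S -> ε]

S => lSu => llSuu => lllSuuu => llllSuuuu => lllllSuuuuu => llllllSuuuuuu => lllllllSuuuuuuu => llllllllSuuuuuuuu => lllllllllSuuuuuuuuu => llllllllllSuuuuuuuuuu => lllllllllllSuuuuuuuuuuu => llllllllllluuuuuuuuuuu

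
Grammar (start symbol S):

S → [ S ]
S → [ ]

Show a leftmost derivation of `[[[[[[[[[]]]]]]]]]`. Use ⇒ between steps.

S ⇒ [S] ⇒ [[S]] ⇒ [[[S]]] ⇒ [[[[S]]]] ⇒ [[[[[S]]]]] ⇒ [[[[[[S]]]]]] ⇒ [[[[[[[S]]]]]]] ⇒ [[[[[[[[S]]]]]]]] ⇒ [[[[[[[[[]]]]]]]]]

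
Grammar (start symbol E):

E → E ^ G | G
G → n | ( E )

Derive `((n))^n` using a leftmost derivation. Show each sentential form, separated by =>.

E=>E^G=>G^G=>(E)^G=>(G)^G=>((E))^G=>((G))^G=>((n))^G=>((n))^n

E => E^G   [E → E ^ G]
E^G => G^G   [E → G]
G^G => (E)^G   [G → ( E )]
(E)^G => (G)^G   [E → G]
(G)^G => ((E))^G   [G → ( E )]
((E))^G => ((G))^G   [E → G]
((G))^G => ((n))^G   [G → n]
((n))^G => ((n))^n   [G → n]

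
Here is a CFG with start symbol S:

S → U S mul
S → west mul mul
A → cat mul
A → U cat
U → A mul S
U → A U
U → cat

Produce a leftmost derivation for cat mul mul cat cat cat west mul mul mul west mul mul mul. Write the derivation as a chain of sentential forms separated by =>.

S => U S mul => A mul S S mul => cat mul mul S S mul => cat mul mul U S mul S mul => cat mul mul A U S mul S mul => cat mul mul U cat U S mul S mul => cat mul mul cat cat U S mul S mul => cat mul mul cat cat cat S mul S mul => cat mul mul cat cat cat west mul mul mul S mul => cat mul mul cat cat cat west mul mul mul west mul mul mul

S => U S mul   [S → U S mul]
U S mul => A mul S S mul   [U → A mul S]
A mul S S mul => cat mul mul S S mul   [A → cat mul]
cat mul mul S S mul => cat mul mul U S mul S mul   [S → U S mul]
cat mul mul U S mul S mul => cat mul mul A U S mul S mul   [U → A U]
cat mul mul A U S mul S mul => cat mul mul U cat U S mul S mul   [A → U cat]
cat mul mul U cat U S mul S mul => cat mul mul cat cat U S mul S mul   [U → cat]
cat mul mul cat cat U S mul S mul => cat mul mul cat cat cat S mul S mul   [U → cat]
cat mul mul cat cat cat S mul S mul => cat mul mul cat cat cat west mul mul mul S mul   [S → west mul mul]
cat mul mul cat cat cat west mul mul mul S mul => cat mul mul cat cat cat west mul mul mul west mul mul mul   [S → west mul mul]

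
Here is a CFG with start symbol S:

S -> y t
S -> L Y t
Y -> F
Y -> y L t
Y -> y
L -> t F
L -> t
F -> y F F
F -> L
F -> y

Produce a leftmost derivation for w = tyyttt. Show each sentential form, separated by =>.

S=>LYt=>tYt=>tFt=>tyFFt=>tyyFt=>tyyLt=>tyytFt=>tyytLt=>tyyttt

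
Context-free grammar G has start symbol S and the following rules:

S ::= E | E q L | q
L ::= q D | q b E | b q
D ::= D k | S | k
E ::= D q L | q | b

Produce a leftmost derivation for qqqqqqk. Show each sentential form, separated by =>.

S => EqL => qqL => qqqD => qqqS => qqqEqL => qqqqqL => qqqqqqD => qqqqqqk

S => EqL   [S ::= E q L]
EqL => qqL   [E ::= q]
qqL => qqqD   [L ::= q D]
qqqD => qqqS   [D ::= S]
qqqS => qqqEqL   [S ::= E q L]
qqqEqL => qqqqqL   [E ::= q]
qqqqqL => qqqqqqD   [L ::= q D]
qqqqqqD => qqqqqqk   [D ::= k]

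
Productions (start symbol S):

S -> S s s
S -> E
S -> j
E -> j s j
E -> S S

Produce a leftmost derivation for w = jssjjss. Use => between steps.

S => Sss   [S -> S s s]
Sss => Ess   [S -> E]
Ess => SSss   [E -> S S]
SSss => SssSss   [S -> S s s]
SssSss => jssSss   [S -> j]
jssSss => jssEss   [S -> E]
jssEss => jssSSss   [E -> S S]
jssSSss => jssjSss   [S -> j]
jssjSss => jssjjss   [S -> j]

S=>Sss=>Ess=>SSss=>SssSss=>jssSss=>jssEss=>jssSSss=>jssjSss=>jssjjss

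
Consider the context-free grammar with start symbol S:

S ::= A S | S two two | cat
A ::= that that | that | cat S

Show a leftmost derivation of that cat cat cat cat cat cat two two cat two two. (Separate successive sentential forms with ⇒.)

S ⇒ A S ⇒ that S ⇒ that S two two ⇒ that A S two two ⇒ that cat S S two two ⇒ that cat S two two S two two ⇒ that cat A S two two S two two ⇒ that cat cat S S two two S two two ⇒ that cat cat A S S two two S two two ⇒ that cat cat cat S S S two two S two two ⇒ that cat cat cat cat S S two two S two two ⇒ that cat cat cat cat cat S two two S two two ⇒ that cat cat cat cat cat cat two two S two two ⇒ that cat cat cat cat cat cat two two cat two two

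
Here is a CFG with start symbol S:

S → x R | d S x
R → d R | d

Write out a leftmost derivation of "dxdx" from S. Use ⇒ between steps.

S ⇒ dSx ⇒ dxRx ⇒ dxdx

S ⇒ dSx   [S → d S x]
dSx ⇒ dxRx   [S → x R]
dxRx ⇒ dxdx   [R → d]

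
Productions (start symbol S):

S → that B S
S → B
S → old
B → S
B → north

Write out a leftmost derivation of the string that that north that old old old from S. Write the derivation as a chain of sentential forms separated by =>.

S => that B S   [S → that B S]
that B S => that S S   [B → S]
that S S => that that B S S   [S → that B S]
that that B S S => that that north S S   [B → north]
that that north S S => that that north that B S S   [S → that B S]
that that north that B S S => that that north that S S S   [B → S]
that that north that S S S => that that north that old S S   [S → old]
that that north that old S S => that that north that old old S   [S → old]
that that north that old old S => that that north that old old old   [S → old]

S => that B S => that S S => that that B S S => that that north S S => that that north that B S S => that that north that S S S => that that north that old S S => that that north that old old S => that that north that old old old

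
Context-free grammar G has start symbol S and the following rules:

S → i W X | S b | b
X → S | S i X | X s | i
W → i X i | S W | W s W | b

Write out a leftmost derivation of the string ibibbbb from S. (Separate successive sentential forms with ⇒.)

S⇒Sb⇒Sbb⇒Sbbb⇒Sbbbb⇒iWXbbbb⇒ibXbbbb⇒ibibbbb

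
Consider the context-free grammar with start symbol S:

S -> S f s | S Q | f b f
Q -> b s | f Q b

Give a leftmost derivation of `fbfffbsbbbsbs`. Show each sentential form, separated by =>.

S => SQ => SQQ => SQQQ => fbfQQQ => fbffQbQQ => fbfffQbbQQ => fbfffbsbbQQ => fbfffbsbbbsQ => fbfffbsbbbsbs

S => SQ   [S -> S Q]
SQ => SQQ   [S -> S Q]
SQQ => SQQQ   [S -> S Q]
SQQQ => fbfQQQ   [S -> f b f]
fbfQQQ => fbffQbQQ   [Q -> f Q b]
fbffQbQQ => fbfffQbbQQ   [Q -> f Q b]
fbfffQbbQQ => fbfffbsbbQQ   [Q -> b s]
fbfffbsbbQQ => fbfffbsbbbsQ   [Q -> b s]
fbfffbsbbbsQ => fbfffbsbbbsbs   [Q -> b s]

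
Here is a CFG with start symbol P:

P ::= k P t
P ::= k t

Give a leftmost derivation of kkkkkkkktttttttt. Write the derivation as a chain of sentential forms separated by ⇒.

P ⇒ kPt ⇒ kkPtt ⇒ kkkPttt ⇒ kkkkPtttt ⇒ kkkkkPttttt ⇒ kkkkkkPtttttt ⇒ kkkkkkkPttttttt ⇒ kkkkkkkktttttttt

P ⇒ kPt   [P ::= k P t]
kPt ⇒ kkPtt   [P ::= k P t]
kkPtt ⇒ kkkPttt   [P ::= k P t]
kkkPttt ⇒ kkkkPtttt   [P ::= k P t]
kkkkPtttt ⇒ kkkkkPttttt   [P ::= k P t]
kkkkkPttttt ⇒ kkkkkkPtttttt   [P ::= k P t]
kkkkkkPtttttt ⇒ kkkkkkkPttttttt   [P ::= k P t]
kkkkkkkPttttttt ⇒ kkkkkkkktttttttt   [P ::= k t]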